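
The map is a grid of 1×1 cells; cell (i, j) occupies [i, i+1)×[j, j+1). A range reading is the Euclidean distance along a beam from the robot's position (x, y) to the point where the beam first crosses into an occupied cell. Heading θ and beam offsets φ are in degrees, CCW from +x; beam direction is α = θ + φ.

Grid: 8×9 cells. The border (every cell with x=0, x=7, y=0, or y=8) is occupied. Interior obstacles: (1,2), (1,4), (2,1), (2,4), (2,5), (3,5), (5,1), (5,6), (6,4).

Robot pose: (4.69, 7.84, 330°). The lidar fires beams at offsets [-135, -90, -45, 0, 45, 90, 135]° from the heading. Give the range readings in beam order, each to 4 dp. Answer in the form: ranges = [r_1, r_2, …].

beam 1: φ=-135°, α=195°
  cosα=-0.9659 sinα=-0.2588 | (4,7) | tMaxX 0.7143 tMaxY 3.2455 | tΔX 1.0353 tΔY 3.8637
    t=0.7143 [x] (3,7)
    t=1.7496 [x] (2,7)
    t=2.7849 [x] (1,7)
    t=3.2455 [y] (1,6)
    t=3.8202 [x] (0,6) — stop
  → r_1 = 3.8202
beam 2: φ=-90°, α=240°
  cosα=-0.5000 sinα=-0.8660 | (4,7) | tMaxX 1.3800 tMaxY 0.9699 | tΔX 2.0000 tΔY 1.1547
    t=0.9699 [y] (4,6)
    t=1.3800 [x] (3,6)
    t=2.1246 [y] (3,5) — stop
  → r_2 = 2.1246
beam 3: φ=-45°, α=285°
  cosα=0.2588 sinα=-0.9659 | (4,7) | tMaxX 1.1977 tMaxY 0.8696 | tΔX 3.8637 tΔY 1.0353
    t=0.8696 [y] (4,6)
    t=1.1977 [x] (5,6) — stop
  → r_3 = 1.1977
beam 4: φ=0°, α=330°
  cosα=0.8660 sinα=-0.5000 | (4,7) | tMaxX 0.3580 tMaxY 1.6800 | tΔX 1.1547 tΔY 2.0000
    t=0.3580 [x] (5,7)
    t=1.5127 [x] (6,7)
    t=1.6800 [y] (6,6)
    t=2.6674 [x] (7,6) — stop
  → r_4 = 2.6674
beam 5: φ=45°, α=15°
  cosα=0.9659 sinα=0.2588 | (4,7) | tMaxX 0.3209 tMaxY 0.6182 | tΔX 1.0353 tΔY 3.8637
    t=0.3209 [x] (5,7)
    t=0.6182 [y] (5,8) — stop
  → r_5 = 0.6182
beam 6: φ=90°, α=60°
  cosα=0.5000 sinα=0.8660 | (4,7) | tMaxX 0.6200 tMaxY 0.1848 | tΔX 2.0000 tΔY 1.1547
    t=0.1848 [y] (4,8) — stop
  → r_6 = 0.1848
beam 7: φ=135°, α=105°
  cosα=-0.2588 sinα=0.9659 | (4,7) | tMaxX 2.6660 tMaxY 0.1656 | tΔX 3.8637 tΔY 1.0353
    t=0.1656 [y] (4,8) — stop
  → r_7 = 0.1656

ranges = [3.8202, 2.1246, 1.1977, 2.6674, 0.6182, 0.1848, 0.1656]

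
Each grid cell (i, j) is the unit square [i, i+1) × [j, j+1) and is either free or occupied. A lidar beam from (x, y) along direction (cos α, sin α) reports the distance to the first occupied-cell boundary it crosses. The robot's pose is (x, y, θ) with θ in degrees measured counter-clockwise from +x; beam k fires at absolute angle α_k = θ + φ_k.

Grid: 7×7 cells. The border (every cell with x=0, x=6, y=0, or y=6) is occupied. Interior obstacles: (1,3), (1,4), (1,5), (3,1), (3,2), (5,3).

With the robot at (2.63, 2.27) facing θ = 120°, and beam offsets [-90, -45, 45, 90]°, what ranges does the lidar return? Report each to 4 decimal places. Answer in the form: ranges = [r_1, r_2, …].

beam 1: φ=-90°, α=30°
  dir = (cos 30°, sin 30°) = (0.8660, 0.5000); from cell (2,2)
  next x-line at t=0.4272, next y-line at t=1.4600; Δt_x=1.1547, Δt_y=2.0000
    x: enter (3,2) at t=0.4272 ← occupied
  → r_1 = 0.4272
beam 2: φ=-45°, α=75°
  dir = (cos 75°, sin 75°) = (0.2588, 0.9659); from cell (2,2)
  next x-line at t=1.4296, next y-line at t=0.7558; Δt_x=3.8637, Δt_y=1.0353
    y: enter (2,3) at t=0.7558
    x: enter (3,3) at t=1.4296
    y: enter (3,4) at t=1.7910
    y: enter (3,5) at t=2.8263
    y: enter (3,6) at t=3.8616 ← occupied
  → r_2 = 3.8616
beam 3: φ=45°, α=165°
  dir = (cos 165°, sin 165°) = (-0.9659, 0.2588); from cell (2,2)
  next x-line at t=0.6522, next y-line at t=2.8205; Δt_x=1.0353, Δt_y=3.8637
    x: enter (1,2) at t=0.6522
    x: enter (0,2) at t=1.6875 ← occupied
  → r_3 = 1.6875
beam 4: φ=90°, α=210°
  dir = (cos 210°, sin 210°) = (-0.8660, -0.5000); from cell (2,2)
  next x-line at t=0.7275, next y-line at t=0.5400; Δt_x=1.1547, Δt_y=2.0000
    y: enter (2,1) at t=0.5400
    x: enter (1,1) at t=0.7275
    x: enter (0,1) at t=1.8822 ← occupied
  → r_4 = 1.8822

ranges = [0.4272, 3.8616, 1.6875, 1.8822]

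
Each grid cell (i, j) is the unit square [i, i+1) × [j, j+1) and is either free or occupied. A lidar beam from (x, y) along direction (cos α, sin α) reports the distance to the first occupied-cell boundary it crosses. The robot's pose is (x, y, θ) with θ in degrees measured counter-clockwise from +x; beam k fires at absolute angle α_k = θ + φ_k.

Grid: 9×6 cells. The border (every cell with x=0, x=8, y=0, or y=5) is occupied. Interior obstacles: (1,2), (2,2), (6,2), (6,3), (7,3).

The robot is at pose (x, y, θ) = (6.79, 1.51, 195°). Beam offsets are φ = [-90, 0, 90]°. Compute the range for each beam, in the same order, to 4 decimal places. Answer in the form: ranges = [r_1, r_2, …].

beam 1: φ=-90°, α=105°
  direction (-0.2588, 0.9659); cell (6,1); t to first gridline: x 3.0523, y 0.5073 (then +3.8637 / +1.0353)
    (6,2) via y @ 0.5073  # hit
  → r_1 = 0.5073
beam 2: φ=0°, α=195°
  direction (-0.9659, -0.2588); cell (6,1); t to first gridline: x 0.8179, y 1.9705 (then +1.0353 / +3.8637)
    (5,1) via x @ 0.8179
    (4,1) via x @ 1.8531
    (4,0) via y @ 1.9705  # hit
  → r_2 = 1.9705
beam 3: φ=90°, α=285°
  direction (0.2588, -0.9659); cell (6,1); t to first gridline: x 0.8114, y 0.5280 (then +3.8637 / +1.0353)
    (6,0) via y @ 0.5280  # hit
  → r_3 = 0.5280

ranges = [0.5073, 1.9705, 0.5280]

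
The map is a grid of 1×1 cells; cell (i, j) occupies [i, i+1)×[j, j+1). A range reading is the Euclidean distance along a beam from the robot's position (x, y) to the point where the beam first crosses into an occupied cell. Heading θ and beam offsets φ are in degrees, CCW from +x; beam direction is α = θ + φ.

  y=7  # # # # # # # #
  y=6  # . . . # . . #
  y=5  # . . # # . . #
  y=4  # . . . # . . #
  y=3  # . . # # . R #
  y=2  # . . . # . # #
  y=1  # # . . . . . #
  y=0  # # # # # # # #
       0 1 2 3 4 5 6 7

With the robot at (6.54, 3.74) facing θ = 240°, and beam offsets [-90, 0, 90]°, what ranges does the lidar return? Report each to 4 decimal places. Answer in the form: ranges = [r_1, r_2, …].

beam 1: φ=-90°, α=150°
  cosα=-0.8660 sinα=0.5000 | (6,3) | tMaxX 0.6235 tMaxY 0.5200 | tΔX 1.1547 tΔY 2.0000
    t=0.5200 [y] (6,4)
    t=0.6235 [x] (5,4)
    t=1.7782 [x] (4,4) — stop
  → r_1 = 1.7782
beam 2: φ=0°, α=240°
  cosα=-0.5000 sinα=-0.8660 | (6,3) | tMaxX 1.0800 tMaxY 0.8545 | tΔX 2.0000 tΔY 1.1547
    t=0.8545 [y] (6,2) — stop
  → r_2 = 0.8545
beam 3: φ=90°, α=330°
  cosα=0.8660 sinα=-0.5000 | (6,3) | tMaxX 0.5312 tMaxY 1.4800 | tΔX 1.1547 tΔY 2.0000
    t=0.5312 [x] (7,3) — stop
  → r_3 = 0.5312

ranges = [1.7782, 0.8545, 0.5312]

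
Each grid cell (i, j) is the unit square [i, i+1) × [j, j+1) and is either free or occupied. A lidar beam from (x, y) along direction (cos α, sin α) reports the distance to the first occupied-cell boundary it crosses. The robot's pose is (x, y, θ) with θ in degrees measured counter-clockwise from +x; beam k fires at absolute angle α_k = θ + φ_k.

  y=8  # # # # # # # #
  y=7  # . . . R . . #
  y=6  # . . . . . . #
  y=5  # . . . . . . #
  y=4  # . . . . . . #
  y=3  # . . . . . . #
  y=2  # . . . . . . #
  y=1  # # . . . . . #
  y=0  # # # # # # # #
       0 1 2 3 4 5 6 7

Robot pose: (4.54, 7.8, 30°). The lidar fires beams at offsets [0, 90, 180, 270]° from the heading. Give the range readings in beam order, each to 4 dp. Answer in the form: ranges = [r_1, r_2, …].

ranges = [0.4000, 0.2309, 4.0876, 4.9200]

beam 1: φ=0°, α=30°
  cosα=0.8660 sinα=0.5000 | (4,7) | tMaxX 0.5312 tMaxY 0.4000 | tΔX 1.1547 tΔY 2.0000
    t=0.4000 [y] (4,8) — stop
  → r_1 = 0.4000
beam 2: φ=90°, α=120°
  cosα=-0.5000 sinα=0.8660 | (4,7) | tMaxX 1.0800 tMaxY 0.2309 | tΔX 2.0000 tΔY 1.1547
    t=0.2309 [y] (4,8) — stop
  → r_2 = 0.2309
beam 3: φ=180°, α=210°
  cosα=-0.8660 sinα=-0.5000 | (4,7) | tMaxX 0.6235 tMaxY 1.6000 | tΔX 1.1547 tΔY 2.0000
    t=0.6235 [x] (3,7)
    t=1.6000 [y] (3,6)
    t=1.7782 [x] (2,6)
    t=2.9329 [x] (1,6)
    t=3.6000 [y] (1,5)
    t=4.0876 [x] (0,5) — stop
  → r_3 = 4.0876
beam 4: φ=270°, α=300°
  cosα=0.5000 sinα=-0.8660 | (4,7) | tMaxX 0.9200 tMaxY 0.9238 | tΔX 2.0000 tΔY 1.1547
    t=0.9200 [x] (5,7)
    t=0.9238 [y] (5,6)
    t=2.0785 [y] (5,5)
    t=2.9200 [x] (6,5)
    t=3.2332 [y] (6,4)
    t=4.3879 [y] (6,3)
    t=4.9200 [x] (7,3) — stop
  → r_4 = 4.9200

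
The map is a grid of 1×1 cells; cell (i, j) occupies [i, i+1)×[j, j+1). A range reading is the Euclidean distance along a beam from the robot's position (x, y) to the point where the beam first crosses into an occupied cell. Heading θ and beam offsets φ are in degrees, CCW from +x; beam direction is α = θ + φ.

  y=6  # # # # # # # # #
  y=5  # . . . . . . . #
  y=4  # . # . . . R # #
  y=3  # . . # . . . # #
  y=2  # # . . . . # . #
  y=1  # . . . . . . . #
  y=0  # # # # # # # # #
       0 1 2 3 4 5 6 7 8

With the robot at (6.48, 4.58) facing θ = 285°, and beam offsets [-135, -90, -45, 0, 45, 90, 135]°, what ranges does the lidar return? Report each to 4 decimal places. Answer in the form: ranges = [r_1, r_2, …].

ranges = [2.8400, 2.5675, 4.1338, 1.6357, 0.6004, 0.5383, 1.6397]

beam 1: φ=-135°, α=150°
  cosα=-0.8660 sinα=0.5000 | (6,4) | tMaxX 0.5543 tMaxY 0.8400 | tΔX 1.1547 tΔY 2.0000
    t=0.5543 [x] (5,4)
    t=0.8400 [y] (5,5)
    t=1.7090 [x] (4,5)
    t=2.8400 [y] (4,6) — stop
  → r_1 = 2.8400
beam 2: φ=-90°, α=195°
  cosα=-0.9659 sinα=-0.2588 | (6,4) | tMaxX 0.4969 tMaxY 2.2409 | tΔX 1.0353 tΔY 3.8637
    t=0.4969 [x] (5,4)
    t=1.5322 [x] (4,4)
    t=2.2409 [y] (4,3)
    t=2.5675 [x] (3,3) — stop
  → r_2 = 2.5675
beam 3: φ=-45°, α=240°
  cosα=-0.5000 sinα=-0.8660 | (6,4) | tMaxX 0.9600 tMaxY 0.6697 | tΔX 2.0000 tΔY 1.1547
    t=0.6697 [y] (6,3)
    t=0.9600 [x] (5,3)
    t=1.8244 [y] (5,2)
    t=2.9600 [x] (4,2)
    t=2.9791 [y] (4,1)
    t=4.1338 [y] (4,0) — stop
  → r_3 = 4.1338
beam 4: φ=0°, α=285°
  cosα=0.2588 sinα=-0.9659 | (6,4) | tMaxX 2.0091 tMaxY 0.6005 | tΔX 3.8637 tΔY 1.0353
    t=0.6005 [y] (6,3)
    t=1.6357 [y] (6,2) — stop
  → r_4 = 1.6357
beam 5: φ=45°, α=330°
  cosα=0.8660 sinα=-0.5000 | (6,4) | tMaxX 0.6004 tMaxY 1.1600 | tΔX 1.1547 tΔY 2.0000
    t=0.6004 [x] (7,4) — stop
  → r_5 = 0.6004
beam 6: φ=90°, α=15°
  cosα=0.9659 sinα=0.2588 | (6,4) | tMaxX 0.5383 tMaxY 1.6228 | tΔX 1.0353 tΔY 3.8637
    t=0.5383 [x] (7,4) — stop
  → r_6 = 0.5383
beam 7: φ=135°, α=60°
  cosα=0.5000 sinα=0.8660 | (6,4) | tMaxX 1.0400 tMaxY 0.4850 | tΔX 2.0000 tΔY 1.1547
    t=0.4850 [y] (6,5)
    t=1.0400 [x] (7,5)
    t=1.6397 [y] (7,6) — stop
  → r_7 = 1.6397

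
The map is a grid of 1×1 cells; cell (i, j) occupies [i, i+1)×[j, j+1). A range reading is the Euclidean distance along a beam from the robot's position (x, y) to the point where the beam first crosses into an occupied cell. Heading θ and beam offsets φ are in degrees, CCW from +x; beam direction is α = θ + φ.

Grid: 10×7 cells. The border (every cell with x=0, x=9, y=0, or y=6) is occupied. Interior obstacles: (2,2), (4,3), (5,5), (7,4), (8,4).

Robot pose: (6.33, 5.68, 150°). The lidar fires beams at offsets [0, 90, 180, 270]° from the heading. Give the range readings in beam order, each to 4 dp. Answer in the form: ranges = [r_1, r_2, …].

beam 1: φ=0°, α=150°
  d=(-0.8660,0.5000)  start (6,5)  tX=0.3811 tY=0.6400  stride 1/|dx|=1.1547 1/|dy|=2.0000
    cross x-line → (5,5), t=0.3811 (wall)
  → r_1 = 0.3811
beam 2: φ=90°, α=240°
  d=(-0.5000,-0.8660)  start (6,5)  tX=0.6600 tY=0.7852  stride 1/|dx|=2.0000 1/|dy|=1.1547
    cross x-line → (5,5), t=0.6600 (wall)
  → r_2 = 0.6600
beam 3: φ=180°, α=330°
  d=(0.8660,-0.5000)  start (6,5)  tX=0.7736 tY=1.3600  stride 1/|dx|=1.1547 1/|dy|=2.0000
    cross x-line → (7,5), t=0.7736
    cross y-line → (7,4), t=1.3600 (wall)
  → r_3 = 1.3600
beam 4: φ=270°, α=60°
  d=(0.5000,0.8660)  start (6,5)  tX=1.3400 tY=0.3695  stride 1/|dx|=2.0000 1/|dy|=1.1547
    cross y-line → (6,6), t=0.3695 (wall)
  → r_4 = 0.3695

ranges = [0.3811, 0.6600, 1.3600, 0.3695]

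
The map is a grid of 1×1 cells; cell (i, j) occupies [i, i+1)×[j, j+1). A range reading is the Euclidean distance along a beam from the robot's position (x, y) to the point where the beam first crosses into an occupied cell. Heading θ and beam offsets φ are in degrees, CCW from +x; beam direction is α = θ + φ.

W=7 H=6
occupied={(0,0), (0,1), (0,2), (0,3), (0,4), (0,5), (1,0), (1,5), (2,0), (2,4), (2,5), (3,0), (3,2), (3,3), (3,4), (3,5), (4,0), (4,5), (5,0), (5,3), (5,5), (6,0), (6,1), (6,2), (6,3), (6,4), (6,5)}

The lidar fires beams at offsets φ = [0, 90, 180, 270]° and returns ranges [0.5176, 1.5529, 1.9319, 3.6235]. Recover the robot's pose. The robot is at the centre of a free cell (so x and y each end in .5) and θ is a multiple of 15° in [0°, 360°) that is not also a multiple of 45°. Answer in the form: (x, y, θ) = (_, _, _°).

Enumerate (i+0.5, j+0.5, θ) over the 15 free cells and 16 admissible headings. For each, cast all 4 beams and compare to the given ranges.
  (4.5, 1.5, 75°): beam 1 = 1.9319 ≠ 0.5176 ✗
  (1.5, 4.5, 255°): beam 1 = 1.9319 ≠ 0.5176 ✗
  (1.5, 1.5, 120°): beam 1 = 1.0000 ≠ 0.5176 ✗
  …
  (4.5, 1.5, 255°): r_1=0.5176, r_2=1.5529, r_3=1.9319, r_4=3.6235 — all match ✓
Only this pose fits every beam.

(x, y, θ) = (4.5, 1.5, 255°)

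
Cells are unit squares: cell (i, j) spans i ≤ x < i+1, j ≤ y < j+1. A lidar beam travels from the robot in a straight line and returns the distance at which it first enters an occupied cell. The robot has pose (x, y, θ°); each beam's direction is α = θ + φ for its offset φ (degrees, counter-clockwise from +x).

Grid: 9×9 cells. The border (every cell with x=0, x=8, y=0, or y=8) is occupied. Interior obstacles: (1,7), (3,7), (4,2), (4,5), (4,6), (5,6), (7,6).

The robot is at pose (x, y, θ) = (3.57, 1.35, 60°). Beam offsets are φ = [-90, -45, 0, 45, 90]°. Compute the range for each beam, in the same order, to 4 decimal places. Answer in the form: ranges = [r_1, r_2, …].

beam 1: φ=-90°, α=330°
  dir = (cos 330°, sin 330°) = (0.8660, -0.5000); from cell (3,1)
  next x-line at t=0.4965, next y-line at t=0.7000; Δt_x=1.1547, Δt_y=2.0000
    x: enter (4,1) at t=0.4965
    y: enter (4,0) at t=0.7000 ← occupied
  → r_1 = 0.7000
beam 2: φ=-45°, α=15°
  dir = (cos 15°, sin 15°) = (0.9659, 0.2588); from cell (3,1)
  next x-line at t=0.4452, next y-line at t=2.5114; Δt_x=1.0353, Δt_y=3.8637
    x: enter (4,1) at t=0.4452
    x: enter (5,1) at t=1.4804
    y: enter (5,2) at t=2.5114
    x: enter (6,2) at t=2.5157
    x: enter (7,2) at t=3.5510
    x: enter (8,2) at t=4.5863 ← occupied
  → r_2 = 4.5863
beam 3: φ=0°, α=60°
  dir = (cos 60°, sin 60°) = (0.5000, 0.8660); from cell (3,1)
  next x-line at t=0.8600, next y-line at t=0.7506; Δt_x=2.0000, Δt_y=1.1547
    y: enter (3,2) at t=0.7506
    x: enter (4,2) at t=0.8600 ← occupied
  → r_3 = 0.8600
beam 4: φ=45°, α=105°
  dir = (cos 105°, sin 105°) = (-0.2588, 0.9659); from cell (3,1)
  next x-line at t=2.2023, next y-line at t=0.6729; Δt_x=3.8637, Δt_y=1.0353
    y: enter (3,2) at t=0.6729
    y: enter (3,3) at t=1.7082
    x: enter (2,3) at t=2.2023
    y: enter (2,4) at t=2.7435
    y: enter (2,5) at t=3.7788
    y: enter (2,6) at t=4.8140
    y: enter (2,7) at t=5.8493
    x: enter (1,7) at t=6.0660 ← occupied
  → r_4 = 6.0660
beam 5: φ=90°, α=150°
  dir = (cos 150°, sin 150°) = (-0.8660, 0.5000); from cell (3,1)
  next x-line at t=0.6582, next y-line at t=1.3000; Δt_x=1.1547, Δt_y=2.0000
    x: enter (2,1) at t=0.6582
    y: enter (2,2) at t=1.3000
    x: enter (1,2) at t=1.8129
    x: enter (0,2) at t=2.9676 ← occupied
  → r_5 = 2.9676

ranges = [0.7000, 4.5863, 0.8600, 6.0660, 2.9676]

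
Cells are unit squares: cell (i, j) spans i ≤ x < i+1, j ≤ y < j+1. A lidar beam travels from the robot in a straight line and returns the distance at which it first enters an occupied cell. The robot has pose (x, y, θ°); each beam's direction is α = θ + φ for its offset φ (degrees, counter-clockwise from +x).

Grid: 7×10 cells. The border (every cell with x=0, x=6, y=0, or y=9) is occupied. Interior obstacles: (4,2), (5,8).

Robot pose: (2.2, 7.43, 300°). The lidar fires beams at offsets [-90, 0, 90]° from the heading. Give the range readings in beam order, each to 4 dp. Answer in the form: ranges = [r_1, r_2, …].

ranges = [1.3856, 5.1153, 3.1400]

beam 1: φ=-90°, α=210°
  direction (-0.8660, -0.5000); cell (2,7); t to first gridline: x 0.2309, y 0.8600 (then +1.1547 / +2.0000)
    (1,7) via x @ 0.2309
    (1,6) via y @ 0.8600
    (0,6) via x @ 1.3856  # hit
  → r_1 = 1.3856
beam 2: φ=0°, α=300°
  direction (0.5000, -0.8660); cell (2,7); t to first gridline: x 1.6000, y 0.4965 (then +2.0000 / +1.1547)
    (2,6) via y @ 0.4965
    (3,6) via x @ 1.6000
    (3,5) via y @ 1.6512
    (3,4) via y @ 2.8059
    (4,4) via x @ 3.6000
    (4,3) via y @ 3.9606
    (4,2) via y @ 5.1153  # hit
  → r_2 = 5.1153
beam 3: φ=90°, α=30°
  direction (0.8660, 0.5000); cell (2,7); t to first gridline: x 0.9238, y 1.1400 (then +1.1547 / +2.0000)
    (3,7) via x @ 0.9238
    (3,8) via y @ 1.1400
    (4,8) via x @ 2.0785
    (4,9) via y @ 3.1400  # hit
  → r_3 = 3.1400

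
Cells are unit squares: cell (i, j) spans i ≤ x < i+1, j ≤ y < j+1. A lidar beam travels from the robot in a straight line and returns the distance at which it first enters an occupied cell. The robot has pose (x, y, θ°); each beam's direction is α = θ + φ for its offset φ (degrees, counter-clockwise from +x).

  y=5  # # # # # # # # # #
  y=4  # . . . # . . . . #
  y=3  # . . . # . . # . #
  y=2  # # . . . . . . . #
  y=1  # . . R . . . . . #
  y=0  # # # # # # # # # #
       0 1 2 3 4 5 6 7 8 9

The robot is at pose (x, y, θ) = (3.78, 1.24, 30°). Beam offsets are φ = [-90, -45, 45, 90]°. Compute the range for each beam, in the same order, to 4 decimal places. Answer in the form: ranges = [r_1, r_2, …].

beam 1: φ=-90°, α=300°
  direction (0.5000, -0.8660); cell (3,1); t to first gridline: x 0.4400, y 0.2771 (then +2.0000 / +1.1547)
    (3,0) via y @ 0.2771  # hit
  → r_1 = 0.2771
beam 2: φ=-45°, α=345°
  direction (0.9659, -0.2588); cell (3,1); t to first gridline: x 0.2278, y 0.9273 (then +1.0353 / +3.8637)
    (4,1) via x @ 0.2278
    (4,0) via y @ 0.9273  # hit
  → r_2 = 0.9273
beam 3: φ=45°, α=75°
  direction (0.2588, 0.9659); cell (3,1); t to first gridline: x 0.8500, y 0.7868 (then +3.8637 / +1.0353)
    (3,2) via y @ 0.7868
    (4,2) via x @ 0.8500
    (4,3) via y @ 1.8221  # hit
  → r_3 = 1.8221
beam 4: φ=90°, α=120°
  direction (-0.5000, 0.8660); cell (3,1); t to first gridline: x 1.5600, y 0.8776 (then +2.0000 / +1.1547)
    (3,2) via y @ 0.8776
    (2,2) via x @ 1.5600
    (2,3) via y @ 2.0323
    (2,4) via y @ 3.1870
    (1,4) via x @ 3.5600
    (1,5) via y @ 4.3417  # hit
  → r_4 = 4.3417

ranges = [0.2771, 0.9273, 1.8221, 4.3417]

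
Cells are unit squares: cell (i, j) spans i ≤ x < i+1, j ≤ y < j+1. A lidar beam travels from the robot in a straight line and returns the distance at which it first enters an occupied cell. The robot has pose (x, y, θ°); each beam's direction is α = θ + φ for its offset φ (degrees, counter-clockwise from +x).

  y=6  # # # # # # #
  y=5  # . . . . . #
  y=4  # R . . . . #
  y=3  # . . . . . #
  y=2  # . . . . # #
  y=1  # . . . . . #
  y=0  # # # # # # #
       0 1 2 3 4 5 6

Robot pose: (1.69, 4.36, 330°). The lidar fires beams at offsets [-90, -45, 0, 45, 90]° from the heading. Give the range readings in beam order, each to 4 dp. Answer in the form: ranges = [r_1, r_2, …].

ranges = [1.3800, 3.4785, 3.8221, 4.4620, 1.8937]

beam 1: φ=-90°, α=240°
  d=(-0.5000,-0.8660)  start (1,4)  tX=1.3800 tY=0.4157  stride 1/|dx|=2.0000 1/|dy|=1.1547
    cross y-line → (1,3), t=0.4157
    cross x-line → (0,3), t=1.3800 (wall)
  → r_1 = 1.3800
beam 2: φ=-45°, α=285°
  d=(0.2588,-0.9659)  start (1,4)  tX=1.1977 tY=0.3727  stride 1/|dx|=3.8637 1/|dy|=1.0353
    cross y-line → (1,3), t=0.3727
    cross x-line → (2,3), t=1.1977
    cross y-line → (2,2), t=1.4080
    cross y-line → (2,1), t=2.4433
    cross y-line → (2,0), t=3.4785 (wall)
  → r_2 = 3.4785
beam 3: φ=0°, α=330°
  d=(0.8660,-0.5000)  start (1,4)  tX=0.3580 tY=0.7200  stride 1/|dx|=1.1547 1/|dy|=2.0000
    cross x-line → (2,4), t=0.3580
    cross y-line → (2,3), t=0.7200
    cross x-line → (3,3), t=1.5127
    cross x-line → (4,3), t=2.6674
    cross y-line → (4,2), t=2.7200
    cross x-line → (5,2), t=3.8221 (wall)
  → r_3 = 3.8221
beam 4: φ=45°, α=15°
  d=(0.9659,0.2588)  start (1,4)  tX=0.3209 tY=2.4728  stride 1/|dx|=1.0353 1/|dy|=3.8637
    cross x-line → (2,4), t=0.3209
    cross x-line → (3,4), t=1.3562
    cross x-line → (4,4), t=2.3915
    cross y-line → (4,5), t=2.4728
    cross x-line → (5,5), t=3.4268
    cross x-line → (6,5), t=4.4620 (wall)
  → r_4 = 4.4620
beam 5: φ=90°, α=60°
  d=(0.5000,0.8660)  start (1,4)  tX=0.6200 tY=0.7390  stride 1/|dx|=2.0000 1/|dy|=1.1547
    cross x-line → (2,4), t=0.6200
    cross y-line → (2,5), t=0.7390
    cross y-line → (2,6), t=1.8937 (wall)
  → r_5 = 1.8937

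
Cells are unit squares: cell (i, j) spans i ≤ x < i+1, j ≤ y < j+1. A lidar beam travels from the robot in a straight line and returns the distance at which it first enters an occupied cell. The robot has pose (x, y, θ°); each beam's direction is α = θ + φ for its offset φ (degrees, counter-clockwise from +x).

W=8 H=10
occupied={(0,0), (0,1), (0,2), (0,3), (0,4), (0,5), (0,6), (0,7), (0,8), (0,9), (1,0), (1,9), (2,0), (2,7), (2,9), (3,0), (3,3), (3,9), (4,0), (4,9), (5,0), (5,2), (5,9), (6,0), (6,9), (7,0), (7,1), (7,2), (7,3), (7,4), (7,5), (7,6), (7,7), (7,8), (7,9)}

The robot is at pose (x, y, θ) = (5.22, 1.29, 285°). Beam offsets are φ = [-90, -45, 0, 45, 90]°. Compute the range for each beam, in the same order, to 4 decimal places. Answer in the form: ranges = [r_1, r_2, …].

ranges = [1.1205, 0.3349, 0.3002, 0.5800, 1.8428]

beam 1: φ=-90°, α=195°
  d=(-0.9659,-0.2588)  start (5,1)  tX=0.2278 tY=1.1205  stride 1/|dx|=1.0353 1/|dy|=3.8637
    cross x-line → (4,1), t=0.2278
    cross y-line → (4,0), t=1.1205 (wall)
  → r_1 = 1.1205
beam 2: φ=-45°, α=240°
  d=(-0.5000,-0.8660)  start (5,1)  tX=0.4400 tY=0.3349  stride 1/|dx|=2.0000 1/|dy|=1.1547
    cross y-line → (5,0), t=0.3349 (wall)
  → r_2 = 0.3349
beam 3: φ=0°, α=285°
  d=(0.2588,-0.9659)  start (5,1)  tX=3.0137 tY=0.3002  stride 1/|dx|=3.8637 1/|dy|=1.0353
    cross y-line → (5,0), t=0.3002 (wall)
  → r_3 = 0.3002
beam 4: φ=45°, α=330°
  d=(0.8660,-0.5000)  start (5,1)  tX=0.9007 tY=0.5800  stride 1/|dx|=1.1547 1/|dy|=2.0000
    cross y-line → (5,0), t=0.5800 (wall)
  → r_4 = 0.5800
beam 5: φ=90°, α=15°
  d=(0.9659,0.2588)  start (5,1)  tX=0.8075 tY=2.7432  stride 1/|dx|=1.0353 1/|dy|=3.8637
    cross x-line → (6,1), t=0.8075
    cross x-line → (7,1), t=1.8428 (wall)
  → r_5 = 1.8428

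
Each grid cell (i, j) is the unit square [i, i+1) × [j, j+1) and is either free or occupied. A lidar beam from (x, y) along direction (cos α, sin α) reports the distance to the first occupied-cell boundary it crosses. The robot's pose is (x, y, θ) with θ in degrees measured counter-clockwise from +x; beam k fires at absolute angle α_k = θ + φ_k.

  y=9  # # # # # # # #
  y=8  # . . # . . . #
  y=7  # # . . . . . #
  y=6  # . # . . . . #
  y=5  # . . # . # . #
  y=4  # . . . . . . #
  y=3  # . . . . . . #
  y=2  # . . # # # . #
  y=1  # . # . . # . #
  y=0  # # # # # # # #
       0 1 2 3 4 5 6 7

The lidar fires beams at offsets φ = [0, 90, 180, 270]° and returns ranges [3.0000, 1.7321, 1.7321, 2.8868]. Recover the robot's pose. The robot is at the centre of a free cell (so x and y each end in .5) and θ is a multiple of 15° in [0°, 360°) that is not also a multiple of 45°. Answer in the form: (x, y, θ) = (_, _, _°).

(x, y, θ) = (5.5, 7.5, 300°)

Enumerate (i+0.5, j+0.5, θ) over the 38 free cells and 16 admissible headings. For each, cast all 4 beams and compare to the given ranges.
  (2.5, 8.5, 60°): beam 1 = 0.5774 ≠ 3.0000 ✗
  (1.5, 4.5, 75°): beam 1 = 1.9319 ≠ 3.0000 ✗
  (5.5, 8.5, 285°): beam 1 = 5.7956 ≠ 3.0000 ✗
  (4.5, 5.5, 15°): beam 1 = 0.5176 ≠ 3.0000 ✗
  …
  (5.5, 7.5, 300°): r_1=3.0000, r_2=1.7321, r_3=1.7321, r_4=2.8868 — all match ✓
No second candidate reproduces the full scan.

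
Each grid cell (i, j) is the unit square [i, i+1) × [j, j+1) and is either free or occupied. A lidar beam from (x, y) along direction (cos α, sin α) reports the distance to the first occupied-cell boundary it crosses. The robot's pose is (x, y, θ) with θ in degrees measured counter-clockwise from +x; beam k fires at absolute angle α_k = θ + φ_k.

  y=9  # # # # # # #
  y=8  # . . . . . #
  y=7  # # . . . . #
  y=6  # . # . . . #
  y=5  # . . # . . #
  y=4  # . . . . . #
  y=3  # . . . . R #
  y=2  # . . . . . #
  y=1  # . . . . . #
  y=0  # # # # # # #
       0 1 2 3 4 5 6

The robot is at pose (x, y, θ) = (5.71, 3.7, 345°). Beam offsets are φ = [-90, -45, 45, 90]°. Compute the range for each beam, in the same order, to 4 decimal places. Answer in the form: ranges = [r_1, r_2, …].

beam 1: φ=-90°, α=255°
  cosα=-0.2588 sinα=-0.9659 | (5,3) | tMaxX 2.7432 tMaxY 0.7247 | tΔX 3.8637 tΔY 1.0353
    t=0.7247 [y] (5,2)
    t=1.7600 [y] (5,1)
    t=2.7432 [x] (4,1)
    t=2.7952 [y] (4,0) — stop
  → r_1 = 2.7952
beam 2: φ=-45°, α=300°
  cosα=0.5000 sinα=-0.8660 | (5,3) | tMaxX 0.5800 tMaxY 0.8083 | tΔX 2.0000 tΔY 1.1547
    t=0.5800 [x] (6,3) — stop
  → r_2 = 0.5800
beam 3: φ=45°, α=30°
  cosα=0.8660 sinα=0.5000 | (5,3) | tMaxX 0.3349 tMaxY 0.6000 | tΔX 1.1547 tΔY 2.0000
    t=0.3349 [x] (6,3) — stop
  → r_3 = 0.3349
beam 4: φ=90°, α=75°
  cosα=0.2588 sinα=0.9659 | (5,3) | tMaxX 1.1205 tMaxY 0.3106 | tΔX 3.8637 tΔY 1.0353
    t=0.3106 [y] (5,4)
    t=1.1205 [x] (6,4) — stop
  → r_4 = 1.1205

ranges = [2.7952, 0.5800, 0.3349, 1.1205]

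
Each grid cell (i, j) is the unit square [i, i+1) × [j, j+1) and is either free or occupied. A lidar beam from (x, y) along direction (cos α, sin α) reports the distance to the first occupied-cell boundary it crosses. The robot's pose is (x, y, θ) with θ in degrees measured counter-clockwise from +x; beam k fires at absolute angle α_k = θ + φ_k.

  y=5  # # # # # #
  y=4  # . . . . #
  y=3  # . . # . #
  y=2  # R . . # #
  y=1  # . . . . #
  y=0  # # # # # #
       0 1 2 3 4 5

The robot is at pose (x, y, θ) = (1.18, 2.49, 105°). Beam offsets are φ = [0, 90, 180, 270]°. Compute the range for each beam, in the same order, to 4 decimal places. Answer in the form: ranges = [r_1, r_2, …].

ranges = [0.6955, 0.1863, 1.5426, 1.9705]

beam 1: φ=0°, α=105°
  direction (-0.2588, 0.9659); cell (1,2); t to first gridline: x 0.6955, y 0.5280 (then +3.8637 / +1.0353)
    (1,3) via y @ 0.5280
    (0,3) via x @ 0.6955  # hit
  → r_1 = 0.6955
beam 2: φ=90°, α=195°
  direction (-0.9659, -0.2588); cell (1,2); t to first gridline: x 0.1863, y 1.8932 (then +1.0353 / +3.8637)
    (0,2) via x @ 0.1863  # hit
  → r_2 = 0.1863
beam 3: φ=180°, α=285°
  direction (0.2588, -0.9659); cell (1,2); t to first gridline: x 3.1682, y 0.5073 (then +3.8637 / +1.0353)
    (1,1) via y @ 0.5073
    (1,0) via y @ 1.5426  # hit
  → r_3 = 1.5426
beam 4: φ=270°, α=15°
  direction (0.9659, 0.2588); cell (1,2); t to first gridline: x 0.8489, y 1.9705 (then +1.0353 / +3.8637)
    (2,2) via x @ 0.8489
    (3,2) via x @ 1.8842
    (3,3) via y @ 1.9705  # hit
  → r_4 = 1.9705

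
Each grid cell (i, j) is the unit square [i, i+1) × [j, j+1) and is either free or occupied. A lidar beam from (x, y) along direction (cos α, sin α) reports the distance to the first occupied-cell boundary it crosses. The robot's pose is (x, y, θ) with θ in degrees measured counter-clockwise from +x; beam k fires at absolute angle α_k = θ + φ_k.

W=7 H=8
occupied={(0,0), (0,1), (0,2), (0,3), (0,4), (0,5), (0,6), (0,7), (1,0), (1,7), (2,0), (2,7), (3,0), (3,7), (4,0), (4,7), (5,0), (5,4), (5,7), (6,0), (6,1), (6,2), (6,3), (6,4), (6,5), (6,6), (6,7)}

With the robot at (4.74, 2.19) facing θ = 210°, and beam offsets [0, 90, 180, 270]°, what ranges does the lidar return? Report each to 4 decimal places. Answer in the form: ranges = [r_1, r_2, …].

beam 1: φ=0°, α=210°
  dir = (cos 210°, sin 210°) = (-0.8660, -0.5000); from cell (4,2)
  next x-line at t=0.8545, next y-line at t=0.3800; Δt_x=1.1547, Δt_y=2.0000
    y: enter (4,1) at t=0.3800
    x: enter (3,1) at t=0.8545
    x: enter (2,1) at t=2.0092
    y: enter (2,0) at t=2.3800 ← occupied
  → r_1 = 2.3800
beam 2: φ=90°, α=300°
  dir = (cos 300°, sin 300°) = (0.5000, -0.8660); from cell (4,2)
  next x-line at t=0.5200, next y-line at t=0.2194; Δt_x=2.0000, Δt_y=1.1547
    y: enter (4,1) at t=0.2194
    x: enter (5,1) at t=0.5200
    y: enter (5,0) at t=1.3741 ← occupied
  → r_2 = 1.3741
beam 3: φ=180°, α=30°
  dir = (cos 30°, sin 30°) = (0.8660, 0.5000); from cell (4,2)
  next x-line at t=0.3002, next y-line at t=1.6200; Δt_x=1.1547, Δt_y=2.0000
    x: enter (5,2) at t=0.3002
    x: enter (6,2) at t=1.4549 ← occupied
  → r_3 = 1.4549
beam 4: φ=270°, α=120°
  dir = (cos 120°, sin 120°) = (-0.5000, 0.8660); from cell (4,2)
  next x-line at t=1.4800, next y-line at t=0.9353; Δt_x=2.0000, Δt_y=1.1547
    y: enter (4,3) at t=0.9353
    x: enter (3,3) at t=1.4800
    y: enter (3,4) at t=2.0900
    y: enter (3,5) at t=3.2447
    x: enter (2,5) at t=3.4800
    y: enter (2,6) at t=4.3994
    x: enter (1,6) at t=5.4800
    y: enter (1,7) at t=5.5541 ← occupied
  → r_4 = 5.5541

ranges = [2.3800, 1.3741, 1.4549, 5.5541]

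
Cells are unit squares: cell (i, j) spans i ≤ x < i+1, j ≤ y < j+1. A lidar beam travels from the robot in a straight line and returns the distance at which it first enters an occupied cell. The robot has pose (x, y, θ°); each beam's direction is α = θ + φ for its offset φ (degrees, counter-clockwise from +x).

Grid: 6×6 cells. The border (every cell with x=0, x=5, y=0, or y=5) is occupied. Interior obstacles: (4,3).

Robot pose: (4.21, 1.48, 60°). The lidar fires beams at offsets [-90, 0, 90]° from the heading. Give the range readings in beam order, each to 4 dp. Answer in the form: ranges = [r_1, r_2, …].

beam 1: φ=-90°, α=330°
  dir = (cos 330°, sin 330°) = (0.8660, -0.5000); from cell (4,1)
  next x-line at t=0.9122, next y-line at t=0.9600; Δt_x=1.1547, Δt_y=2.0000
    x: enter (5,1) at t=0.9122 ← occupied
  → r_1 = 0.9122
beam 2: φ=0°, α=60°
  dir = (cos 60°, sin 60°) = (0.5000, 0.8660); from cell (4,1)
  next x-line at t=1.5800, next y-line at t=0.6004; Δt_x=2.0000, Δt_y=1.1547
    y: enter (4,2) at t=0.6004
    x: enter (5,2) at t=1.5800 ← occupied
  → r_2 = 1.5800
beam 3: φ=90°, α=150°
  dir = (cos 150°, sin 150°) = (-0.8660, 0.5000); from cell (4,1)
  next x-line at t=0.2425, next y-line at t=1.0400; Δt_x=1.1547, Δt_y=2.0000
    x: enter (3,1) at t=0.2425
    y: enter (3,2) at t=1.0400
    x: enter (2,2) at t=1.3972
    x: enter (1,2) at t=2.5519
    y: enter (1,3) at t=3.0400
    x: enter (0,3) at t=3.7066 ← occupied
  → r_3 = 3.7066

ranges = [0.9122, 1.5800, 3.7066]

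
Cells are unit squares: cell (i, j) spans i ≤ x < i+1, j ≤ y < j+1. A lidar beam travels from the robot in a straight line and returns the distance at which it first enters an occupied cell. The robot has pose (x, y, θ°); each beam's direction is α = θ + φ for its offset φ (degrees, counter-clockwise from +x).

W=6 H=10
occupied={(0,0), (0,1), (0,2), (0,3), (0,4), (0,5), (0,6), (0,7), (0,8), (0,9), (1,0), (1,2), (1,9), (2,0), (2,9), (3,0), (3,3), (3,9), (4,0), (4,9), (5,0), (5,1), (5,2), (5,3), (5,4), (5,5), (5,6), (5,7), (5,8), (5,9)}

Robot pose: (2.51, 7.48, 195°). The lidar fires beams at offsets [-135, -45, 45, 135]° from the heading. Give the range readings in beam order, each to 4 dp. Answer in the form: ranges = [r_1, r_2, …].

ranges = [1.7551, 1.7436, 3.0200, 2.8752]

beam 1: φ=-135°, α=60°
  cosα=0.5000 sinα=0.8660 | (2,7) | tMaxX 0.9800 tMaxY 0.6004 | tΔX 2.0000 tΔY 1.1547
    t=0.6004 [y] (2,8)
    t=0.9800 [x] (3,8)
    t=1.7551 [y] (3,9) — stop
  → r_1 = 1.7551
beam 2: φ=-45°, α=150°
  cosα=-0.8660 sinα=0.5000 | (2,7) | tMaxX 0.5889 tMaxY 1.0400 | tΔX 1.1547 tΔY 2.0000
    t=0.5889 [x] (1,7)
    t=1.0400 [y] (1,8)
    t=1.7436 [x] (0,8) — stop
  → r_2 = 1.7436
beam 3: φ=45°, α=240°
  cosα=-0.5000 sinα=-0.8660 | (2,7) | tMaxX 1.0200 tMaxY 0.5543 | tΔX 2.0000 tΔY 1.1547
    t=0.5543 [y] (2,6)
    t=1.0200 [x] (1,6)
    t=1.7090 [y] (1,5)
    t=2.8637 [y] (1,4)
    t=3.0200 [x] (0,4) — stop
  → r_3 = 3.0200
beam 4: φ=135°, α=330°
  cosα=0.8660 sinα=-0.5000 | (2,7) | tMaxX 0.5658 tMaxY 0.9600 | tΔX 1.1547 tΔY 2.0000
    t=0.5658 [x] (3,7)
    t=0.9600 [y] (3,6)
    t=1.7205 [x] (4,6)
    t=2.8752 [x] (5,6) — stop
  → r_4 = 2.8752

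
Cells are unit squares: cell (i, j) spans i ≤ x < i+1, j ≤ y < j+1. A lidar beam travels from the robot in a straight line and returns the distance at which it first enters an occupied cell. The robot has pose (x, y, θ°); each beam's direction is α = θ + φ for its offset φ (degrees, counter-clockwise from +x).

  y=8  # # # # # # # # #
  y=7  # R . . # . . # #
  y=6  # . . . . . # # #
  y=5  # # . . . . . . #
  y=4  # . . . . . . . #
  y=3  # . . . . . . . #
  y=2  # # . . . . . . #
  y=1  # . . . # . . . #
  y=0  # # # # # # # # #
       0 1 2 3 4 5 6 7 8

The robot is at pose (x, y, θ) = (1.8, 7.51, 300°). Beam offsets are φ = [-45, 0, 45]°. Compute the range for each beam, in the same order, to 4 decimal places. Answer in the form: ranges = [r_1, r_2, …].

ranges = [1.5633, 6.3624, 4.3482]

beam 1: φ=-45°, α=255°
  dir = (cos 255°, sin 255°) = (-0.2588, -0.9659); from cell (1,7)
  next x-line at t=3.0910, next y-line at t=0.5280; Δt_x=3.8637, Δt_y=1.0353
    y: enter (1,6) at t=0.5280
    y: enter (1,5) at t=1.5633 ← occupied
  → r_1 = 1.5633
beam 2: φ=0°, α=300°
  dir = (cos 300°, sin 300°) = (0.5000, -0.8660); from cell (1,7)
  next x-line at t=0.4000, next y-line at t=0.5889; Δt_x=2.0000, Δt_y=1.1547
    x: enter (2,7) at t=0.4000
    y: enter (2,6) at t=0.5889
    y: enter (2,5) at t=1.7436
    x: enter (3,5) at t=2.4000
    y: enter (3,4) at t=2.8983
    y: enter (3,3) at t=4.0530
    x: enter (4,3) at t=4.4000
    y: enter (4,2) at t=5.2077
    y: enter (4,1) at t=6.3624 ← occupied
  → r_2 = 6.3624
beam 3: φ=45°, α=345°
  dir = (cos 345°, sin 345°) = (0.9659, -0.2588); from cell (1,7)
  next x-line at t=0.2071, next y-line at t=1.9705; Δt_x=1.0353, Δt_y=3.8637
    x: enter (2,7) at t=0.2071
    x: enter (3,7) at t=1.2423
    y: enter (3,6) at t=1.9705
    x: enter (4,6) at t=2.2776
    x: enter (5,6) at t=3.3129
    x: enter (6,6) at t=4.3482 ← occupied
  → r_3 = 4.3482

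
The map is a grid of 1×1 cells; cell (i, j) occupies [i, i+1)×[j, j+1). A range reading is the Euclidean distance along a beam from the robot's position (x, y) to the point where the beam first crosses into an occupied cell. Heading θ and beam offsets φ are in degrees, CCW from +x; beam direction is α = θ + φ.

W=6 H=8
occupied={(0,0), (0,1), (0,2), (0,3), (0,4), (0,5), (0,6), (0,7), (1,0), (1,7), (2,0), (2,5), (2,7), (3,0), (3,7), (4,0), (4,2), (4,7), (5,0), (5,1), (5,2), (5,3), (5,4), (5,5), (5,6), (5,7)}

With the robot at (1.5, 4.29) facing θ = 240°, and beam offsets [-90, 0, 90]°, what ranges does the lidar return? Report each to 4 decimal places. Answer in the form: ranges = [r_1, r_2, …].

ranges = [0.5774, 1.0000, 2.8868]

beam 1: φ=-90°, α=150°
  dir = (cos 150°, sin 150°) = (-0.8660, 0.5000); from cell (1,4)
  next x-line at t=0.5774, next y-line at t=1.4200; Δt_x=1.1547, Δt_y=2.0000
    x: enter (0,4) at t=0.5774 ← occupied
  → r_1 = 0.5774
beam 2: φ=0°, α=240°
  dir = (cos 240°, sin 240°) = (-0.5000, -0.8660); from cell (1,4)
  next x-line at t=1.0000, next y-line at t=0.3349; Δt_x=2.0000, Δt_y=1.1547
    y: enter (1,3) at t=0.3349
    x: enter (0,3) at t=1.0000 ← occupied
  → r_2 = 1.0000
beam 3: φ=90°, α=330°
  dir = (cos 330°, sin 330°) = (0.8660, -0.5000); from cell (1,4)
  next x-line at t=0.5774, next y-line at t=0.5800; Δt_x=1.1547, Δt_y=2.0000
    x: enter (2,4) at t=0.5774
    y: enter (2,3) at t=0.5800
    x: enter (3,3) at t=1.7321
    y: enter (3,2) at t=2.5800
    x: enter (4,2) at t=2.8868 ← occupied
  → r_3 = 2.8868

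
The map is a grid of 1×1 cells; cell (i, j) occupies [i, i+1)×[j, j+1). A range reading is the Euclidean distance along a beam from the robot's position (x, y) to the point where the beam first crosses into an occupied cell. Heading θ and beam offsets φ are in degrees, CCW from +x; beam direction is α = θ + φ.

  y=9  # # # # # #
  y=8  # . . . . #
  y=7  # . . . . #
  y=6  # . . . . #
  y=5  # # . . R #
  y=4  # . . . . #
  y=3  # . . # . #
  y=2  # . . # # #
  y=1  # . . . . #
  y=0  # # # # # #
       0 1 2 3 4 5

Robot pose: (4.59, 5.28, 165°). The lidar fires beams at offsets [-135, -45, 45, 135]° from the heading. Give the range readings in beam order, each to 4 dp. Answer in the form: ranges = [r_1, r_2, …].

beam 1: φ=-135°, α=30°
  direction (0.8660, 0.5000); cell (4,5); t to first gridline: x 0.4734, y 1.4400 (then +1.1547 / +2.0000)
    (5,5) via x @ 0.4734  # hit
  → r_1 = 0.4734
beam 2: φ=-45°, α=120°
  direction (-0.5000, 0.8660); cell (4,5); t to first gridline: x 1.1800, y 0.8314 (then +2.0000 / +1.1547)
    (4,6) via y @ 0.8314
    (3,6) via x @ 1.1800
    (3,7) via y @ 1.9861
    (3,8) via y @ 3.1408
    (2,8) via x @ 3.1800
    (2,9) via y @ 4.2955  # hit
  → r_2 = 4.2955
beam 3: φ=45°, α=210°
  direction (-0.8660, -0.5000); cell (4,5); t to first gridline: x 0.6813, y 0.5600 (then +1.1547 / +2.0000)
    (4,4) via y @ 0.5600
    (3,4) via x @ 0.6813
    (2,4) via x @ 1.8360
    (2,3) via y @ 2.5600
    (1,3) via x @ 2.9907
    (0,3) via x @ 4.1454  # hit
  → r_3 = 4.1454
beam 4: φ=135°, α=300°
  direction (0.5000, -0.8660); cell (4,5); t to first gridline: x 0.8200, y 0.3233 (then +2.0000 / +1.1547)
    (4,4) via y @ 0.3233
    (5,4) via x @ 0.8200  # hit
  → r_4 = 0.8200

ranges = [0.4734, 4.2955, 4.1454, 0.8200]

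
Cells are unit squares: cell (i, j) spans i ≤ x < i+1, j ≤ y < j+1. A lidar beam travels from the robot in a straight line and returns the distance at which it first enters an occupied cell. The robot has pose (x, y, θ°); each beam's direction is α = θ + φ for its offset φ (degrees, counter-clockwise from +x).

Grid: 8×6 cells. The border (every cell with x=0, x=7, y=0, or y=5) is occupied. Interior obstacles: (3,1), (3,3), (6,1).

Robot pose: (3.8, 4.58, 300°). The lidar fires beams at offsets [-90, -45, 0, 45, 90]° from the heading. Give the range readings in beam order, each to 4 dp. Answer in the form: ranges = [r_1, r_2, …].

beam 1: φ=-90°, α=210°
  direction (-0.8660, -0.5000); cell (3,4); t to first gridline: x 0.9238, y 1.1600 (then +1.1547 / +2.0000)
    (2,4) via x @ 0.9238
    (2,3) via y @ 1.1600
    (1,3) via x @ 2.0785
    (1,2) via y @ 3.1600
    (0,2) via x @ 3.2332  # hit
  → r_1 = 3.2332
beam 2: φ=-45°, α=255°
  direction (-0.2588, -0.9659); cell (3,4); t to first gridline: x 3.0910, y 0.6005 (then +3.8637 / +1.0353)
    (3,3) via y @ 0.6005  # hit
  → r_2 = 0.6005
beam 3: φ=0°, α=300°
  direction (0.5000, -0.8660); cell (3,4); t to first gridline: x 0.4000, y 0.6697 (then +2.0000 / +1.1547)
    (4,4) via x @ 0.4000
    (4,3) via y @ 0.6697
    (4,2) via y @ 1.8244
    (5,2) via x @ 2.4000
    (5,1) via y @ 2.9791
    (5,0) via y @ 4.1338  # hit
  → r_3 = 4.1338
beam 4: φ=45°, α=345°
  direction (0.9659, -0.2588); cell (3,4); t to first gridline: x 0.2071, y 2.2409 (then +1.0353 / +3.8637)
    (4,4) via x @ 0.2071
    (5,4) via x @ 1.2423
    (5,3) via y @ 2.2409
    (6,3) via x @ 2.2776
    (7,3) via x @ 3.3129  # hit
  → r_4 = 3.3129
beam 5: φ=90°, α=30°
  direction (0.8660, 0.5000); cell (3,4); t to first gridline: x 0.2309, y 0.8400 (then +1.1547 / +2.0000)
    (4,4) via x @ 0.2309
    (4,5) via y @ 0.8400  # hit
  → r_5 = 0.8400

ranges = [3.2332, 0.6005, 4.1338, 3.3129, 0.8400]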